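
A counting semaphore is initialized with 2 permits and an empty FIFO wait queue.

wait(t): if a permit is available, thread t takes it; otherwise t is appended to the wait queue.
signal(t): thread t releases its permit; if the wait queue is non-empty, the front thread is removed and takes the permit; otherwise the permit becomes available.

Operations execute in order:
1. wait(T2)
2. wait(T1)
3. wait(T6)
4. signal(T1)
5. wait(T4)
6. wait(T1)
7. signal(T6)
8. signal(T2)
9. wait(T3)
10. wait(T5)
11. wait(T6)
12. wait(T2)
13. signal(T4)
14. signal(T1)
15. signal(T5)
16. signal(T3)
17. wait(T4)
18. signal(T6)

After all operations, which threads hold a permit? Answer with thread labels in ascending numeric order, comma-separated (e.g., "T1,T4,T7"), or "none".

Step 1: wait(T2) -> count=1 queue=[] holders={T2}
Step 2: wait(T1) -> count=0 queue=[] holders={T1,T2}
Step 3: wait(T6) -> count=0 queue=[T6] holders={T1,T2}
Step 4: signal(T1) -> count=0 queue=[] holders={T2,T6}
Step 5: wait(T4) -> count=0 queue=[T4] holders={T2,T6}
Step 6: wait(T1) -> count=0 queue=[T4,T1] holders={T2,T6}
Step 7: signal(T6) -> count=0 queue=[T1] holders={T2,T4}
Step 8: signal(T2) -> count=0 queue=[] holders={T1,T4}
Step 9: wait(T3) -> count=0 queue=[T3] holders={T1,T4}
Step 10: wait(T5) -> count=0 queue=[T3,T5] holders={T1,T4}
Step 11: wait(T6) -> count=0 queue=[T3,T5,T6] holders={T1,T4}
Step 12: wait(T2) -> count=0 queue=[T3,T5,T6,T2] holders={T1,T4}
Step 13: signal(T4) -> count=0 queue=[T5,T6,T2] holders={T1,T3}
Step 14: signal(T1) -> count=0 queue=[T6,T2] holders={T3,T5}
Step 15: signal(T5) -> count=0 queue=[T2] holders={T3,T6}
Step 16: signal(T3) -> count=0 queue=[] holders={T2,T6}
Step 17: wait(T4) -> count=0 queue=[T4] holders={T2,T6}
Step 18: signal(T6) -> count=0 queue=[] holders={T2,T4}
Final holders: T2,T4

Answer: T2,T4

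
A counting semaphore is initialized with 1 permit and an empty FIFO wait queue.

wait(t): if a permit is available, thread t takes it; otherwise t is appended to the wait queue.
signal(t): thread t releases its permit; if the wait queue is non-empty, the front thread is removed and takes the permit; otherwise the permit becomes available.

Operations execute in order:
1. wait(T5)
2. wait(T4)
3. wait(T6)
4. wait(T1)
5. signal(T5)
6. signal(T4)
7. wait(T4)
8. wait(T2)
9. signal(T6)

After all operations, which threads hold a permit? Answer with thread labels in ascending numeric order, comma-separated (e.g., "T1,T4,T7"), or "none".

Answer: T1

Derivation:
Step 1: wait(T5) -> count=0 queue=[] holders={T5}
Step 2: wait(T4) -> count=0 queue=[T4] holders={T5}
Step 3: wait(T6) -> count=0 queue=[T4,T6] holders={T5}
Step 4: wait(T1) -> count=0 queue=[T4,T6,T1] holders={T5}
Step 5: signal(T5) -> count=0 queue=[T6,T1] holders={T4}
Step 6: signal(T4) -> count=0 queue=[T1] holders={T6}
Step 7: wait(T4) -> count=0 queue=[T1,T4] holders={T6}
Step 8: wait(T2) -> count=0 queue=[T1,T4,T2] holders={T6}
Step 9: signal(T6) -> count=0 queue=[T4,T2] holders={T1}
Final holders: T1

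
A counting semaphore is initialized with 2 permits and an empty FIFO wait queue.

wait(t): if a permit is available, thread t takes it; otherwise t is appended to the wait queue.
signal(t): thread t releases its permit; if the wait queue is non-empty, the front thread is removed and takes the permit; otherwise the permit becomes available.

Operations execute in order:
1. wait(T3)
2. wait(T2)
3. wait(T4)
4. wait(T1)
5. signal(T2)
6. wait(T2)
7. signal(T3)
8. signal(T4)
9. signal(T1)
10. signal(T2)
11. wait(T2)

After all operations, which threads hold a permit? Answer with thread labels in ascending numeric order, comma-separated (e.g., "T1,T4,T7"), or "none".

Step 1: wait(T3) -> count=1 queue=[] holders={T3}
Step 2: wait(T2) -> count=0 queue=[] holders={T2,T3}
Step 3: wait(T4) -> count=0 queue=[T4] holders={T2,T3}
Step 4: wait(T1) -> count=0 queue=[T4,T1] holders={T2,T3}
Step 5: signal(T2) -> count=0 queue=[T1] holders={T3,T4}
Step 6: wait(T2) -> count=0 queue=[T1,T2] holders={T3,T4}
Step 7: signal(T3) -> count=0 queue=[T2] holders={T1,T4}
Step 8: signal(T4) -> count=0 queue=[] holders={T1,T2}
Step 9: signal(T1) -> count=1 queue=[] holders={T2}
Step 10: signal(T2) -> count=2 queue=[] holders={none}
Step 11: wait(T2) -> count=1 queue=[] holders={T2}
Final holders: T2

Answer: T2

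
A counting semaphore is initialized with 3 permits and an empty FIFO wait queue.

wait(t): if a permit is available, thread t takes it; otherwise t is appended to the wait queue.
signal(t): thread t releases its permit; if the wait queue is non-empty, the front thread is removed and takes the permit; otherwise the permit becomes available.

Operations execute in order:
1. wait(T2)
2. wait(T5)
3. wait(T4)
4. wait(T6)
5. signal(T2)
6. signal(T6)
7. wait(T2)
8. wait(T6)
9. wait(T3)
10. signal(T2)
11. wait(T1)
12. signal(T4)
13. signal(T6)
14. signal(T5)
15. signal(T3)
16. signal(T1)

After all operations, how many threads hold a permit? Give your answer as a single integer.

Answer: 0

Derivation:
Step 1: wait(T2) -> count=2 queue=[] holders={T2}
Step 2: wait(T5) -> count=1 queue=[] holders={T2,T5}
Step 3: wait(T4) -> count=0 queue=[] holders={T2,T4,T5}
Step 4: wait(T6) -> count=0 queue=[T6] holders={T2,T4,T5}
Step 5: signal(T2) -> count=0 queue=[] holders={T4,T5,T6}
Step 6: signal(T6) -> count=1 queue=[] holders={T4,T5}
Step 7: wait(T2) -> count=0 queue=[] holders={T2,T4,T5}
Step 8: wait(T6) -> count=0 queue=[T6] holders={T2,T4,T5}
Step 9: wait(T3) -> count=0 queue=[T6,T3] holders={T2,T4,T5}
Step 10: signal(T2) -> count=0 queue=[T3] holders={T4,T5,T6}
Step 11: wait(T1) -> count=0 queue=[T3,T1] holders={T4,T5,T6}
Step 12: signal(T4) -> count=0 queue=[T1] holders={T3,T5,T6}
Step 13: signal(T6) -> count=0 queue=[] holders={T1,T3,T5}
Step 14: signal(T5) -> count=1 queue=[] holders={T1,T3}
Step 15: signal(T3) -> count=2 queue=[] holders={T1}
Step 16: signal(T1) -> count=3 queue=[] holders={none}
Final holders: {none} -> 0 thread(s)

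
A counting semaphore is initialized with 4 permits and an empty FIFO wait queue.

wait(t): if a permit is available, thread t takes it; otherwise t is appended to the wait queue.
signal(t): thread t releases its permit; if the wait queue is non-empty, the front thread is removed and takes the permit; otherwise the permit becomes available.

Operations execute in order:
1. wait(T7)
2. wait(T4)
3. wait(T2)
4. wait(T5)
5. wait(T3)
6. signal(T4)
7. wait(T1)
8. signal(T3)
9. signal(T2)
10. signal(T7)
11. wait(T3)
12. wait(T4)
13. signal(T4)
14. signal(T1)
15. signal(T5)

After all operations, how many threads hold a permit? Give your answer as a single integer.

Answer: 1

Derivation:
Step 1: wait(T7) -> count=3 queue=[] holders={T7}
Step 2: wait(T4) -> count=2 queue=[] holders={T4,T7}
Step 3: wait(T2) -> count=1 queue=[] holders={T2,T4,T7}
Step 4: wait(T5) -> count=0 queue=[] holders={T2,T4,T5,T7}
Step 5: wait(T3) -> count=0 queue=[T3] holders={T2,T4,T5,T7}
Step 6: signal(T4) -> count=0 queue=[] holders={T2,T3,T5,T7}
Step 7: wait(T1) -> count=0 queue=[T1] holders={T2,T3,T5,T7}
Step 8: signal(T3) -> count=0 queue=[] holders={T1,T2,T5,T7}
Step 9: signal(T2) -> count=1 queue=[] holders={T1,T5,T7}
Step 10: signal(T7) -> count=2 queue=[] holders={T1,T5}
Step 11: wait(T3) -> count=1 queue=[] holders={T1,T3,T5}
Step 12: wait(T4) -> count=0 queue=[] holders={T1,T3,T4,T5}
Step 13: signal(T4) -> count=1 queue=[] holders={T1,T3,T5}
Step 14: signal(T1) -> count=2 queue=[] holders={T3,T5}
Step 15: signal(T5) -> count=3 queue=[] holders={T3}
Final holders: {T3} -> 1 thread(s)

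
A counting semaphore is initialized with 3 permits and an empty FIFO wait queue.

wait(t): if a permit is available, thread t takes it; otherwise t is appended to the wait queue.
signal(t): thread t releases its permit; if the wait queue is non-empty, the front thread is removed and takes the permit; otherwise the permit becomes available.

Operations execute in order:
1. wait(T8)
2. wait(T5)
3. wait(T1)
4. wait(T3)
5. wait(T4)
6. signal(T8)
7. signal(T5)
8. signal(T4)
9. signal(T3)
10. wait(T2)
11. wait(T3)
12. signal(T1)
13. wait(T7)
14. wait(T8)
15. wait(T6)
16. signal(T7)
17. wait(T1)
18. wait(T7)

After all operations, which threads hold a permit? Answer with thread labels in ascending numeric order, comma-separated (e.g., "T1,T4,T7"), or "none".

Step 1: wait(T8) -> count=2 queue=[] holders={T8}
Step 2: wait(T5) -> count=1 queue=[] holders={T5,T8}
Step 3: wait(T1) -> count=0 queue=[] holders={T1,T5,T8}
Step 4: wait(T3) -> count=0 queue=[T3] holders={T1,T5,T8}
Step 5: wait(T4) -> count=0 queue=[T3,T4] holders={T1,T5,T8}
Step 6: signal(T8) -> count=0 queue=[T4] holders={T1,T3,T5}
Step 7: signal(T5) -> count=0 queue=[] holders={T1,T3,T4}
Step 8: signal(T4) -> count=1 queue=[] holders={T1,T3}
Step 9: signal(T3) -> count=2 queue=[] holders={T1}
Step 10: wait(T2) -> count=1 queue=[] holders={T1,T2}
Step 11: wait(T3) -> count=0 queue=[] holders={T1,T2,T3}
Step 12: signal(T1) -> count=1 queue=[] holders={T2,T3}
Step 13: wait(T7) -> count=0 queue=[] holders={T2,T3,T7}
Step 14: wait(T8) -> count=0 queue=[T8] holders={T2,T3,T7}
Step 15: wait(T6) -> count=0 queue=[T8,T6] holders={T2,T3,T7}
Step 16: signal(T7) -> count=0 queue=[T6] holders={T2,T3,T8}
Step 17: wait(T1) -> count=0 queue=[T6,T1] holders={T2,T3,T8}
Step 18: wait(T7) -> count=0 queue=[T6,T1,T7] holders={T2,T3,T8}
Final holders: T2,T3,T8

Answer: T2,T3,T8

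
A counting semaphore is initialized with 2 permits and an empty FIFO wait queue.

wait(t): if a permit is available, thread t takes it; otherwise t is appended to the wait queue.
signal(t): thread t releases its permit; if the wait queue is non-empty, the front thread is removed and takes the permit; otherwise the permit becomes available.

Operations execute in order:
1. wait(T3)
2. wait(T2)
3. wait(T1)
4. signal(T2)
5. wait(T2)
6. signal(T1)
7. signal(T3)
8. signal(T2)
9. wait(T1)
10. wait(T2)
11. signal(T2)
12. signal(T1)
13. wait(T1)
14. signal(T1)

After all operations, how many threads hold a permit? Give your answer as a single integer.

Step 1: wait(T3) -> count=1 queue=[] holders={T3}
Step 2: wait(T2) -> count=0 queue=[] holders={T2,T3}
Step 3: wait(T1) -> count=0 queue=[T1] holders={T2,T3}
Step 4: signal(T2) -> count=0 queue=[] holders={T1,T3}
Step 5: wait(T2) -> count=0 queue=[T2] holders={T1,T3}
Step 6: signal(T1) -> count=0 queue=[] holders={T2,T3}
Step 7: signal(T3) -> count=1 queue=[] holders={T2}
Step 8: signal(T2) -> count=2 queue=[] holders={none}
Step 9: wait(T1) -> count=1 queue=[] holders={T1}
Step 10: wait(T2) -> count=0 queue=[] holders={T1,T2}
Step 11: signal(T2) -> count=1 queue=[] holders={T1}
Step 12: signal(T1) -> count=2 queue=[] holders={none}
Step 13: wait(T1) -> count=1 queue=[] holders={T1}
Step 14: signal(T1) -> count=2 queue=[] holders={none}
Final holders: {none} -> 0 thread(s)

Answer: 0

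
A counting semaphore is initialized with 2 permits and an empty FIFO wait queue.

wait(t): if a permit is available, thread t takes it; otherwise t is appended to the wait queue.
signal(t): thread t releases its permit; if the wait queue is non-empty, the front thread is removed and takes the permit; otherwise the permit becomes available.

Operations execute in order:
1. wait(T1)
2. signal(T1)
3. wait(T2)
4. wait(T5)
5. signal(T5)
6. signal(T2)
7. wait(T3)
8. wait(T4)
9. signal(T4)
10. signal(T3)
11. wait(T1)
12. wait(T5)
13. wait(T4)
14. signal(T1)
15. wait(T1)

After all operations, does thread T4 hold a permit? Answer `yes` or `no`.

Step 1: wait(T1) -> count=1 queue=[] holders={T1}
Step 2: signal(T1) -> count=2 queue=[] holders={none}
Step 3: wait(T2) -> count=1 queue=[] holders={T2}
Step 4: wait(T5) -> count=0 queue=[] holders={T2,T5}
Step 5: signal(T5) -> count=1 queue=[] holders={T2}
Step 6: signal(T2) -> count=2 queue=[] holders={none}
Step 7: wait(T3) -> count=1 queue=[] holders={T3}
Step 8: wait(T4) -> count=0 queue=[] holders={T3,T4}
Step 9: signal(T4) -> count=1 queue=[] holders={T3}
Step 10: signal(T3) -> count=2 queue=[] holders={none}
Step 11: wait(T1) -> count=1 queue=[] holders={T1}
Step 12: wait(T5) -> count=0 queue=[] holders={T1,T5}
Step 13: wait(T4) -> count=0 queue=[T4] holders={T1,T5}
Step 14: signal(T1) -> count=0 queue=[] holders={T4,T5}
Step 15: wait(T1) -> count=0 queue=[T1] holders={T4,T5}
Final holders: {T4,T5} -> T4 in holders

Answer: yes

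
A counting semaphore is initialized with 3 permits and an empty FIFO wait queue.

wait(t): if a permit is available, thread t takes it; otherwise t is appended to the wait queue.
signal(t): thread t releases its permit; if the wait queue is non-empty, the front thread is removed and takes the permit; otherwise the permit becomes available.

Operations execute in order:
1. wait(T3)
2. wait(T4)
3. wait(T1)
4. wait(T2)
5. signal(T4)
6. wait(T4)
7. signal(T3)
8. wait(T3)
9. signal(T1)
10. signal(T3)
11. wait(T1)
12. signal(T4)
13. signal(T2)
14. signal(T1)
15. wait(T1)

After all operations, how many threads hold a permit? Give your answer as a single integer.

Answer: 1

Derivation:
Step 1: wait(T3) -> count=2 queue=[] holders={T3}
Step 2: wait(T4) -> count=1 queue=[] holders={T3,T4}
Step 3: wait(T1) -> count=0 queue=[] holders={T1,T3,T4}
Step 4: wait(T2) -> count=0 queue=[T2] holders={T1,T3,T4}
Step 5: signal(T4) -> count=0 queue=[] holders={T1,T2,T3}
Step 6: wait(T4) -> count=0 queue=[T4] holders={T1,T2,T3}
Step 7: signal(T3) -> count=0 queue=[] holders={T1,T2,T4}
Step 8: wait(T3) -> count=0 queue=[T3] holders={T1,T2,T4}
Step 9: signal(T1) -> count=0 queue=[] holders={T2,T3,T4}
Step 10: signal(T3) -> count=1 queue=[] holders={T2,T4}
Step 11: wait(T1) -> count=0 queue=[] holders={T1,T2,T4}
Step 12: signal(T4) -> count=1 queue=[] holders={T1,T2}
Step 13: signal(T2) -> count=2 queue=[] holders={T1}
Step 14: signal(T1) -> count=3 queue=[] holders={none}
Step 15: wait(T1) -> count=2 queue=[] holders={T1}
Final holders: {T1} -> 1 thread(s)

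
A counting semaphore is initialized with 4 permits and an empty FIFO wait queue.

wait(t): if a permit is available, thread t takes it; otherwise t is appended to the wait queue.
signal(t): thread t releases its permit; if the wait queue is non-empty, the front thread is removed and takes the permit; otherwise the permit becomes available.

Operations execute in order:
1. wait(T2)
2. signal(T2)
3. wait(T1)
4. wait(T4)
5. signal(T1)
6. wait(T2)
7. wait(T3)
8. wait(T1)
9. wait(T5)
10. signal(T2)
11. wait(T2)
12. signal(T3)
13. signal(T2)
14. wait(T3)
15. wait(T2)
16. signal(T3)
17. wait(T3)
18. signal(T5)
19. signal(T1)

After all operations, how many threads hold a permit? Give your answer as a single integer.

Answer: 3

Derivation:
Step 1: wait(T2) -> count=3 queue=[] holders={T2}
Step 2: signal(T2) -> count=4 queue=[] holders={none}
Step 3: wait(T1) -> count=3 queue=[] holders={T1}
Step 4: wait(T4) -> count=2 queue=[] holders={T1,T4}
Step 5: signal(T1) -> count=3 queue=[] holders={T4}
Step 6: wait(T2) -> count=2 queue=[] holders={T2,T4}
Step 7: wait(T3) -> count=1 queue=[] holders={T2,T3,T4}
Step 8: wait(T1) -> count=0 queue=[] holders={T1,T2,T3,T4}
Step 9: wait(T5) -> count=0 queue=[T5] holders={T1,T2,T3,T4}
Step 10: signal(T2) -> count=0 queue=[] holders={T1,T3,T4,T5}
Step 11: wait(T2) -> count=0 queue=[T2] holders={T1,T3,T4,T5}
Step 12: signal(T3) -> count=0 queue=[] holders={T1,T2,T4,T5}
Step 13: signal(T2) -> count=1 queue=[] holders={T1,T4,T5}
Step 14: wait(T3) -> count=0 queue=[] holders={T1,T3,T4,T5}
Step 15: wait(T2) -> count=0 queue=[T2] holders={T1,T3,T4,T5}
Step 16: signal(T3) -> count=0 queue=[] holders={T1,T2,T4,T5}
Step 17: wait(T3) -> count=0 queue=[T3] holders={T1,T2,T4,T5}
Step 18: signal(T5) -> count=0 queue=[] holders={T1,T2,T3,T4}
Step 19: signal(T1) -> count=1 queue=[] holders={T2,T3,T4}
Final holders: {T2,T3,T4} -> 3 thread(s)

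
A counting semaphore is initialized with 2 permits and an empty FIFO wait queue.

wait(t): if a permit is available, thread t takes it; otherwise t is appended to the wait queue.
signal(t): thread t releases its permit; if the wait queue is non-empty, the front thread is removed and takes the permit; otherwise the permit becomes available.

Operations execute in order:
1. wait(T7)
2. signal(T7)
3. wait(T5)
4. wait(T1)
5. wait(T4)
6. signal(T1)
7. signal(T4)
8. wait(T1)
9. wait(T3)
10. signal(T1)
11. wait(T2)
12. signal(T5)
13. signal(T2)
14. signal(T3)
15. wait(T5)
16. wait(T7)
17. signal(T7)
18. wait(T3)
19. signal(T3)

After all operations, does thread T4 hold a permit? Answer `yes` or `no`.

Answer: no

Derivation:
Step 1: wait(T7) -> count=1 queue=[] holders={T7}
Step 2: signal(T7) -> count=2 queue=[] holders={none}
Step 3: wait(T5) -> count=1 queue=[] holders={T5}
Step 4: wait(T1) -> count=0 queue=[] holders={T1,T5}
Step 5: wait(T4) -> count=0 queue=[T4] holders={T1,T5}
Step 6: signal(T1) -> count=0 queue=[] holders={T4,T5}
Step 7: signal(T4) -> count=1 queue=[] holders={T5}
Step 8: wait(T1) -> count=0 queue=[] holders={T1,T5}
Step 9: wait(T3) -> count=0 queue=[T3] holders={T1,T5}
Step 10: signal(T1) -> count=0 queue=[] holders={T3,T5}
Step 11: wait(T2) -> count=0 queue=[T2] holders={T3,T5}
Step 12: signal(T5) -> count=0 queue=[] holders={T2,T3}
Step 13: signal(T2) -> count=1 queue=[] holders={T3}
Step 14: signal(T3) -> count=2 queue=[] holders={none}
Step 15: wait(T5) -> count=1 queue=[] holders={T5}
Step 16: wait(T7) -> count=0 queue=[] holders={T5,T7}
Step 17: signal(T7) -> count=1 queue=[] holders={T5}
Step 18: wait(T3) -> count=0 queue=[] holders={T3,T5}
Step 19: signal(T3) -> count=1 queue=[] holders={T5}
Final holders: {T5} -> T4 not in holders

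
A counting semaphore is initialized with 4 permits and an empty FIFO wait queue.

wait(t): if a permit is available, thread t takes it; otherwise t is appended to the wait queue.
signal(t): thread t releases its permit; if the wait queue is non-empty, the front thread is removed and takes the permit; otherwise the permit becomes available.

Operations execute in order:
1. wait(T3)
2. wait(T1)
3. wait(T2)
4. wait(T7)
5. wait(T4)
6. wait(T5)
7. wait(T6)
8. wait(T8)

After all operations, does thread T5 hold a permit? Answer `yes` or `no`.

Step 1: wait(T3) -> count=3 queue=[] holders={T3}
Step 2: wait(T1) -> count=2 queue=[] holders={T1,T3}
Step 3: wait(T2) -> count=1 queue=[] holders={T1,T2,T3}
Step 4: wait(T7) -> count=0 queue=[] holders={T1,T2,T3,T7}
Step 5: wait(T4) -> count=0 queue=[T4] holders={T1,T2,T3,T7}
Step 6: wait(T5) -> count=0 queue=[T4,T5] holders={T1,T2,T3,T7}
Step 7: wait(T6) -> count=0 queue=[T4,T5,T6] holders={T1,T2,T3,T7}
Step 8: wait(T8) -> count=0 queue=[T4,T5,T6,T8] holders={T1,T2,T3,T7}
Final holders: {T1,T2,T3,T7} -> T5 not in holders

Answer: no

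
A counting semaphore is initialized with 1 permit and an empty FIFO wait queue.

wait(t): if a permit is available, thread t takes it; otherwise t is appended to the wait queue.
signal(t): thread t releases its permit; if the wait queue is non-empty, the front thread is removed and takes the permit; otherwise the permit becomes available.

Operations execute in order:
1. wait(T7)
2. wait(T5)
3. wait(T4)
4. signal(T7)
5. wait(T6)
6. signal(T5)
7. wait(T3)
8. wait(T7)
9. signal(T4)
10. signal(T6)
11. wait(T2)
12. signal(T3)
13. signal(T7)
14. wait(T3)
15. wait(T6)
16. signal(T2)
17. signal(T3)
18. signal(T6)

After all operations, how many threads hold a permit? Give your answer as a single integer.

Step 1: wait(T7) -> count=0 queue=[] holders={T7}
Step 2: wait(T5) -> count=0 queue=[T5] holders={T7}
Step 3: wait(T4) -> count=0 queue=[T5,T4] holders={T7}
Step 4: signal(T7) -> count=0 queue=[T4] holders={T5}
Step 5: wait(T6) -> count=0 queue=[T4,T6] holders={T5}
Step 6: signal(T5) -> count=0 queue=[T6] holders={T4}
Step 7: wait(T3) -> count=0 queue=[T6,T3] holders={T4}
Step 8: wait(T7) -> count=0 queue=[T6,T3,T7] holders={T4}
Step 9: signal(T4) -> count=0 queue=[T3,T7] holders={T6}
Step 10: signal(T6) -> count=0 queue=[T7] holders={T3}
Step 11: wait(T2) -> count=0 queue=[T7,T2] holders={T3}
Step 12: signal(T3) -> count=0 queue=[T2] holders={T7}
Step 13: signal(T7) -> count=0 queue=[] holders={T2}
Step 14: wait(T3) -> count=0 queue=[T3] holders={T2}
Step 15: wait(T6) -> count=0 queue=[T3,T6] holders={T2}
Step 16: signal(T2) -> count=0 queue=[T6] holders={T3}
Step 17: signal(T3) -> count=0 queue=[] holders={T6}
Step 18: signal(T6) -> count=1 queue=[] holders={none}
Final holders: {none} -> 0 thread(s)

Answer: 0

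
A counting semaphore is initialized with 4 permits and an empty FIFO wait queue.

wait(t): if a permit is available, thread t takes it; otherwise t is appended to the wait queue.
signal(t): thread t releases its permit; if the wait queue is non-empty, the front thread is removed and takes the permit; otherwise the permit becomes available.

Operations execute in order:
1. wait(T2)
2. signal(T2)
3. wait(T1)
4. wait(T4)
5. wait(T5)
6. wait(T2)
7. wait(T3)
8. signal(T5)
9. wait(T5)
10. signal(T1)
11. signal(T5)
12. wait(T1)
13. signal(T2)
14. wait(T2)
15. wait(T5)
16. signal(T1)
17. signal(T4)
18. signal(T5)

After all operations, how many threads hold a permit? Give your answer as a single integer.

Answer: 2

Derivation:
Step 1: wait(T2) -> count=3 queue=[] holders={T2}
Step 2: signal(T2) -> count=4 queue=[] holders={none}
Step 3: wait(T1) -> count=3 queue=[] holders={T1}
Step 4: wait(T4) -> count=2 queue=[] holders={T1,T4}
Step 5: wait(T5) -> count=1 queue=[] holders={T1,T4,T5}
Step 6: wait(T2) -> count=0 queue=[] holders={T1,T2,T4,T5}
Step 7: wait(T3) -> count=0 queue=[T3] holders={T1,T2,T4,T5}
Step 8: signal(T5) -> count=0 queue=[] holders={T1,T2,T3,T4}
Step 9: wait(T5) -> count=0 queue=[T5] holders={T1,T2,T3,T4}
Step 10: signal(T1) -> count=0 queue=[] holders={T2,T3,T4,T5}
Step 11: signal(T5) -> count=1 queue=[] holders={T2,T3,T4}
Step 12: wait(T1) -> count=0 queue=[] holders={T1,T2,T3,T4}
Step 13: signal(T2) -> count=1 queue=[] holders={T1,T3,T4}
Step 14: wait(T2) -> count=0 queue=[] holders={T1,T2,T3,T4}
Step 15: wait(T5) -> count=0 queue=[T5] holders={T1,T2,T3,T4}
Step 16: signal(T1) -> count=0 queue=[] holders={T2,T3,T4,T5}
Step 17: signal(T4) -> count=1 queue=[] holders={T2,T3,T5}
Step 18: signal(T5) -> count=2 queue=[] holders={T2,T3}
Final holders: {T2,T3} -> 2 thread(s)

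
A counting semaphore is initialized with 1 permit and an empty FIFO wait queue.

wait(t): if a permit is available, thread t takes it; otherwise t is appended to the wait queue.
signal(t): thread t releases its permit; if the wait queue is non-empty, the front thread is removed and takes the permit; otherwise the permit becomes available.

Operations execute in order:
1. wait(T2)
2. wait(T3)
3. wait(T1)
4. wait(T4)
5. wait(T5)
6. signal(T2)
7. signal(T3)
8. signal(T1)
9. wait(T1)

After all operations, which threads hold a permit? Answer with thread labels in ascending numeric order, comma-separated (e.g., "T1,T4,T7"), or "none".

Answer: T4

Derivation:
Step 1: wait(T2) -> count=0 queue=[] holders={T2}
Step 2: wait(T3) -> count=0 queue=[T3] holders={T2}
Step 3: wait(T1) -> count=0 queue=[T3,T1] holders={T2}
Step 4: wait(T4) -> count=0 queue=[T3,T1,T4] holders={T2}
Step 5: wait(T5) -> count=0 queue=[T3,T1,T4,T5] holders={T2}
Step 6: signal(T2) -> count=0 queue=[T1,T4,T5] holders={T3}
Step 7: signal(T3) -> count=0 queue=[T4,T5] holders={T1}
Step 8: signal(T1) -> count=0 queue=[T5] holders={T4}
Step 9: wait(T1) -> count=0 queue=[T5,T1] holders={T4}
Final holders: T4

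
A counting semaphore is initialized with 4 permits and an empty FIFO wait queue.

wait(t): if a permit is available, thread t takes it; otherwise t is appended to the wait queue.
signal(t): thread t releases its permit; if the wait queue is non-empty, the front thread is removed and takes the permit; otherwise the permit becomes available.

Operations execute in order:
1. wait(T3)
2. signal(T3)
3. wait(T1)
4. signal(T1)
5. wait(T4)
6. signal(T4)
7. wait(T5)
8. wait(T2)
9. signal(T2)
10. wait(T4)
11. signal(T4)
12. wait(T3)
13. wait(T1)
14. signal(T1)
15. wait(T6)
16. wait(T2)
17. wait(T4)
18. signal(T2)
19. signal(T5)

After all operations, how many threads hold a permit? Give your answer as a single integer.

Step 1: wait(T3) -> count=3 queue=[] holders={T3}
Step 2: signal(T3) -> count=4 queue=[] holders={none}
Step 3: wait(T1) -> count=3 queue=[] holders={T1}
Step 4: signal(T1) -> count=4 queue=[] holders={none}
Step 5: wait(T4) -> count=3 queue=[] holders={T4}
Step 6: signal(T4) -> count=4 queue=[] holders={none}
Step 7: wait(T5) -> count=3 queue=[] holders={T5}
Step 8: wait(T2) -> count=2 queue=[] holders={T2,T5}
Step 9: signal(T2) -> count=3 queue=[] holders={T5}
Step 10: wait(T4) -> count=2 queue=[] holders={T4,T5}
Step 11: signal(T4) -> count=3 queue=[] holders={T5}
Step 12: wait(T3) -> count=2 queue=[] holders={T3,T5}
Step 13: wait(T1) -> count=1 queue=[] holders={T1,T3,T5}
Step 14: signal(T1) -> count=2 queue=[] holders={T3,T5}
Step 15: wait(T6) -> count=1 queue=[] holders={T3,T5,T6}
Step 16: wait(T2) -> count=0 queue=[] holders={T2,T3,T5,T6}
Step 17: wait(T4) -> count=0 queue=[T4] holders={T2,T3,T5,T6}
Step 18: signal(T2) -> count=0 queue=[] holders={T3,T4,T5,T6}
Step 19: signal(T5) -> count=1 queue=[] holders={T3,T4,T6}
Final holders: {T3,T4,T6} -> 3 thread(s)

Answer: 3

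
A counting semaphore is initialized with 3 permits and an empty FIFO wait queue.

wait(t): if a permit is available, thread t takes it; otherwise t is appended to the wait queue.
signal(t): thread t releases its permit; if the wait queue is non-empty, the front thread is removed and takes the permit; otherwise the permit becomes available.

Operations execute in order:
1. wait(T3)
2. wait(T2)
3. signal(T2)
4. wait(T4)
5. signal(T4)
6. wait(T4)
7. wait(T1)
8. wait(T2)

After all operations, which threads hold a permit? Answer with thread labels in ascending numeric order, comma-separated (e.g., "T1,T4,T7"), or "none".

Step 1: wait(T3) -> count=2 queue=[] holders={T3}
Step 2: wait(T2) -> count=1 queue=[] holders={T2,T3}
Step 3: signal(T2) -> count=2 queue=[] holders={T3}
Step 4: wait(T4) -> count=1 queue=[] holders={T3,T4}
Step 5: signal(T4) -> count=2 queue=[] holders={T3}
Step 6: wait(T4) -> count=1 queue=[] holders={T3,T4}
Step 7: wait(T1) -> count=0 queue=[] holders={T1,T3,T4}
Step 8: wait(T2) -> count=0 queue=[T2] holders={T1,T3,T4}
Final holders: T1,T3,T4

Answer: T1,T3,T4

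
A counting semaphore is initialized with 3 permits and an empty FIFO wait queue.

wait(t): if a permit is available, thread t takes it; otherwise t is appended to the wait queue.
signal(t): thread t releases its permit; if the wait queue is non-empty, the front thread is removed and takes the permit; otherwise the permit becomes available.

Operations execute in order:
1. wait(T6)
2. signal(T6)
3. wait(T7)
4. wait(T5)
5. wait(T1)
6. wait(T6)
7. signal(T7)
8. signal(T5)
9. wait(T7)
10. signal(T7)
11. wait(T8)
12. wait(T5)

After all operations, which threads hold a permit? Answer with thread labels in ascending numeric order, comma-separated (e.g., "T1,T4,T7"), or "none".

Step 1: wait(T6) -> count=2 queue=[] holders={T6}
Step 2: signal(T6) -> count=3 queue=[] holders={none}
Step 3: wait(T7) -> count=2 queue=[] holders={T7}
Step 4: wait(T5) -> count=1 queue=[] holders={T5,T7}
Step 5: wait(T1) -> count=0 queue=[] holders={T1,T5,T7}
Step 6: wait(T6) -> count=0 queue=[T6] holders={T1,T5,T7}
Step 7: signal(T7) -> count=0 queue=[] holders={T1,T5,T6}
Step 8: signal(T5) -> count=1 queue=[] holders={T1,T6}
Step 9: wait(T7) -> count=0 queue=[] holders={T1,T6,T7}
Step 10: signal(T7) -> count=1 queue=[] holders={T1,T6}
Step 11: wait(T8) -> count=0 queue=[] holders={T1,T6,T8}
Step 12: wait(T5) -> count=0 queue=[T5] holders={T1,T6,T8}
Final holders: T1,T6,T8

Answer: T1,T6,T8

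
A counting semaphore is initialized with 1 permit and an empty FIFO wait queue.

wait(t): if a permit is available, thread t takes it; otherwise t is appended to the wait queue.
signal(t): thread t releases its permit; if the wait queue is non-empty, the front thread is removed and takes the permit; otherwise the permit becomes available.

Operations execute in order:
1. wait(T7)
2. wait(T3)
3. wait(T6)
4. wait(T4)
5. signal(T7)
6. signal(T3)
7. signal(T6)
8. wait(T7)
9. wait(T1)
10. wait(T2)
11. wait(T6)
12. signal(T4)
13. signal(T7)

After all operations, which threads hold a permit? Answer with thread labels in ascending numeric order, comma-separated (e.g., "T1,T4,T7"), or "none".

Answer: T1

Derivation:
Step 1: wait(T7) -> count=0 queue=[] holders={T7}
Step 2: wait(T3) -> count=0 queue=[T3] holders={T7}
Step 3: wait(T6) -> count=0 queue=[T3,T6] holders={T7}
Step 4: wait(T4) -> count=0 queue=[T3,T6,T4] holders={T7}
Step 5: signal(T7) -> count=0 queue=[T6,T4] holders={T3}
Step 6: signal(T3) -> count=0 queue=[T4] holders={T6}
Step 7: signal(T6) -> count=0 queue=[] holders={T4}
Step 8: wait(T7) -> count=0 queue=[T7] holders={T4}
Step 9: wait(T1) -> count=0 queue=[T7,T1] holders={T4}
Step 10: wait(T2) -> count=0 queue=[T7,T1,T2] holders={T4}
Step 11: wait(T6) -> count=0 queue=[T7,T1,T2,T6] holders={T4}
Step 12: signal(T4) -> count=0 queue=[T1,T2,T6] holders={T7}
Step 13: signal(T7) -> count=0 queue=[T2,T6] holders={T1}
Final holders: T1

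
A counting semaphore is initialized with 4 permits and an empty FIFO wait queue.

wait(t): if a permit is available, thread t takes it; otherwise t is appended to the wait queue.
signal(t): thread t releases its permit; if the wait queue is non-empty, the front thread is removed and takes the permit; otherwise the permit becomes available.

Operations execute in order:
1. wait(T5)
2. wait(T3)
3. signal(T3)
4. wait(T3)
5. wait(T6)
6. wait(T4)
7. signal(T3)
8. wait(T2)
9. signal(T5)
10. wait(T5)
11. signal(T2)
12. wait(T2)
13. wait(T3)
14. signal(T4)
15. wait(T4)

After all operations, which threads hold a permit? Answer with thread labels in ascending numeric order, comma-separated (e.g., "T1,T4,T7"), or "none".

Answer: T2,T3,T5,T6

Derivation:
Step 1: wait(T5) -> count=3 queue=[] holders={T5}
Step 2: wait(T3) -> count=2 queue=[] holders={T3,T5}
Step 3: signal(T3) -> count=3 queue=[] holders={T5}
Step 4: wait(T3) -> count=2 queue=[] holders={T3,T5}
Step 5: wait(T6) -> count=1 queue=[] holders={T3,T5,T6}
Step 6: wait(T4) -> count=0 queue=[] holders={T3,T4,T5,T6}
Step 7: signal(T3) -> count=1 queue=[] holders={T4,T5,T6}
Step 8: wait(T2) -> count=0 queue=[] holders={T2,T4,T5,T6}
Step 9: signal(T5) -> count=1 queue=[] holders={T2,T4,T6}
Step 10: wait(T5) -> count=0 queue=[] holders={T2,T4,T5,T6}
Step 11: signal(T2) -> count=1 queue=[] holders={T4,T5,T6}
Step 12: wait(T2) -> count=0 queue=[] holders={T2,T4,T5,T6}
Step 13: wait(T3) -> count=0 queue=[T3] holders={T2,T4,T5,T6}
Step 14: signal(T4) -> count=0 queue=[] holders={T2,T3,T5,T6}
Step 15: wait(T4) -> count=0 queue=[T4] holders={T2,T3,T5,T6}
Final holders: T2,T3,T5,T6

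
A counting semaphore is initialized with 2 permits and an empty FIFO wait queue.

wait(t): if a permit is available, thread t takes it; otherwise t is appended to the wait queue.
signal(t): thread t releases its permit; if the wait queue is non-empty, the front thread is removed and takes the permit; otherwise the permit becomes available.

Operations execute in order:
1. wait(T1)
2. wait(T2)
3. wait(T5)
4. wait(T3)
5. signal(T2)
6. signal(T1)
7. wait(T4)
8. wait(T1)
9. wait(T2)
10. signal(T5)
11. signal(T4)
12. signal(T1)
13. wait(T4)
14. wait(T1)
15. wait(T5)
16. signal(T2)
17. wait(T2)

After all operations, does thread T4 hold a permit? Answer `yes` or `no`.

Step 1: wait(T1) -> count=1 queue=[] holders={T1}
Step 2: wait(T2) -> count=0 queue=[] holders={T1,T2}
Step 3: wait(T5) -> count=0 queue=[T5] holders={T1,T2}
Step 4: wait(T3) -> count=0 queue=[T5,T3] holders={T1,T2}
Step 5: signal(T2) -> count=0 queue=[T3] holders={T1,T5}
Step 6: signal(T1) -> count=0 queue=[] holders={T3,T5}
Step 7: wait(T4) -> count=0 queue=[T4] holders={T3,T5}
Step 8: wait(T1) -> count=0 queue=[T4,T1] holders={T3,T5}
Step 9: wait(T2) -> count=0 queue=[T4,T1,T2] holders={T3,T5}
Step 10: signal(T5) -> count=0 queue=[T1,T2] holders={T3,T4}
Step 11: signal(T4) -> count=0 queue=[T2] holders={T1,T3}
Step 12: signal(T1) -> count=0 queue=[] holders={T2,T3}
Step 13: wait(T4) -> count=0 queue=[T4] holders={T2,T3}
Step 14: wait(T1) -> count=0 queue=[T4,T1] holders={T2,T3}
Step 15: wait(T5) -> count=0 queue=[T4,T1,T5] holders={T2,T3}
Step 16: signal(T2) -> count=0 queue=[T1,T5] holders={T3,T4}
Step 17: wait(T2) -> count=0 queue=[T1,T5,T2] holders={T3,T4}
Final holders: {T3,T4} -> T4 in holders

Answer: yes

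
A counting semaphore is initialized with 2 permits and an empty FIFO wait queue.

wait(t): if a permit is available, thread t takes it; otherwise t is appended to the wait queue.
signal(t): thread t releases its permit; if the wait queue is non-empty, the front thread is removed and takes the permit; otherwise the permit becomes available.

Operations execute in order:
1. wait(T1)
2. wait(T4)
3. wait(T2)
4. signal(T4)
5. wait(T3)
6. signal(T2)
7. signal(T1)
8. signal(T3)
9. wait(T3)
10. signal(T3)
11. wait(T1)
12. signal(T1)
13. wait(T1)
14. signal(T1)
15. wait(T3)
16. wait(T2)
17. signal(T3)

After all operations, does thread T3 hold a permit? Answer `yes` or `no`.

Step 1: wait(T1) -> count=1 queue=[] holders={T1}
Step 2: wait(T4) -> count=0 queue=[] holders={T1,T4}
Step 3: wait(T2) -> count=0 queue=[T2] holders={T1,T4}
Step 4: signal(T4) -> count=0 queue=[] holders={T1,T2}
Step 5: wait(T3) -> count=0 queue=[T3] holders={T1,T2}
Step 6: signal(T2) -> count=0 queue=[] holders={T1,T3}
Step 7: signal(T1) -> count=1 queue=[] holders={T3}
Step 8: signal(T3) -> count=2 queue=[] holders={none}
Step 9: wait(T3) -> count=1 queue=[] holders={T3}
Step 10: signal(T3) -> count=2 queue=[] holders={none}
Step 11: wait(T1) -> count=1 queue=[] holders={T1}
Step 12: signal(T1) -> count=2 queue=[] holders={none}
Step 13: wait(T1) -> count=1 queue=[] holders={T1}
Step 14: signal(T1) -> count=2 queue=[] holders={none}
Step 15: wait(T3) -> count=1 queue=[] holders={T3}
Step 16: wait(T2) -> count=0 queue=[] holders={T2,T3}
Step 17: signal(T3) -> count=1 queue=[] holders={T2}
Final holders: {T2} -> T3 not in holders

Answer: no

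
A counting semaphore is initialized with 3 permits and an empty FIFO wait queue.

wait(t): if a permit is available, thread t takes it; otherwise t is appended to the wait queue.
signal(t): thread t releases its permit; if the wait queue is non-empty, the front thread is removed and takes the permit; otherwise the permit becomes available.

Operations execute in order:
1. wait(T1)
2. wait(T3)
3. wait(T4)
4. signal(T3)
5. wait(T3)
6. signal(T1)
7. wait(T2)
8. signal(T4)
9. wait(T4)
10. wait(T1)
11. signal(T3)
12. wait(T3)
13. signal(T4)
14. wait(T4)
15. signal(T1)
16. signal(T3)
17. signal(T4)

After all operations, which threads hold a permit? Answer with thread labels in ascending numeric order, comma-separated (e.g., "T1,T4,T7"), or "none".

Answer: T2

Derivation:
Step 1: wait(T1) -> count=2 queue=[] holders={T1}
Step 2: wait(T3) -> count=1 queue=[] holders={T1,T3}
Step 3: wait(T4) -> count=0 queue=[] holders={T1,T3,T4}
Step 4: signal(T3) -> count=1 queue=[] holders={T1,T4}
Step 5: wait(T3) -> count=0 queue=[] holders={T1,T3,T4}
Step 6: signal(T1) -> count=1 queue=[] holders={T3,T4}
Step 7: wait(T2) -> count=0 queue=[] holders={T2,T3,T4}
Step 8: signal(T4) -> count=1 queue=[] holders={T2,T3}
Step 9: wait(T4) -> count=0 queue=[] holders={T2,T3,T4}
Step 10: wait(T1) -> count=0 queue=[T1] holders={T2,T3,T4}
Step 11: signal(T3) -> count=0 queue=[] holders={T1,T2,T4}
Step 12: wait(T3) -> count=0 queue=[T3] holders={T1,T2,T4}
Step 13: signal(T4) -> count=0 queue=[] holders={T1,T2,T3}
Step 14: wait(T4) -> count=0 queue=[T4] holders={T1,T2,T3}
Step 15: signal(T1) -> count=0 queue=[] holders={T2,T3,T4}
Step 16: signal(T3) -> count=1 queue=[] holders={T2,T4}
Step 17: signal(T4) -> count=2 queue=[] holders={T2}
Final holders: T2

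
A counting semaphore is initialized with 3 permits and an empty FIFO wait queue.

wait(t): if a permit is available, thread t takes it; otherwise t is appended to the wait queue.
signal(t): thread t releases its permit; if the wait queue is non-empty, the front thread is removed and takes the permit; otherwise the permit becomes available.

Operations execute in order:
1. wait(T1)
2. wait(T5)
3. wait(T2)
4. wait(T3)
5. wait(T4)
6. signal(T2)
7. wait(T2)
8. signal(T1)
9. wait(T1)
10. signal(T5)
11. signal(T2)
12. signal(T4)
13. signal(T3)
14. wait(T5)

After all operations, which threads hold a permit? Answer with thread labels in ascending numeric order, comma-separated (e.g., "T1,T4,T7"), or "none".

Step 1: wait(T1) -> count=2 queue=[] holders={T1}
Step 2: wait(T5) -> count=1 queue=[] holders={T1,T5}
Step 3: wait(T2) -> count=0 queue=[] holders={T1,T2,T5}
Step 4: wait(T3) -> count=0 queue=[T3] holders={T1,T2,T5}
Step 5: wait(T4) -> count=0 queue=[T3,T4] holders={T1,T2,T5}
Step 6: signal(T2) -> count=0 queue=[T4] holders={T1,T3,T5}
Step 7: wait(T2) -> count=0 queue=[T4,T2] holders={T1,T3,T5}
Step 8: signal(T1) -> count=0 queue=[T2] holders={T3,T4,T5}
Step 9: wait(T1) -> count=0 queue=[T2,T1] holders={T3,T4,T5}
Step 10: signal(T5) -> count=0 queue=[T1] holders={T2,T3,T4}
Step 11: signal(T2) -> count=0 queue=[] holders={T1,T3,T4}
Step 12: signal(T4) -> count=1 queue=[] holders={T1,T3}
Step 13: signal(T3) -> count=2 queue=[] holders={T1}
Step 14: wait(T5) -> count=1 queue=[] holders={T1,T5}
Final holders: T1,T5

Answer: T1,T5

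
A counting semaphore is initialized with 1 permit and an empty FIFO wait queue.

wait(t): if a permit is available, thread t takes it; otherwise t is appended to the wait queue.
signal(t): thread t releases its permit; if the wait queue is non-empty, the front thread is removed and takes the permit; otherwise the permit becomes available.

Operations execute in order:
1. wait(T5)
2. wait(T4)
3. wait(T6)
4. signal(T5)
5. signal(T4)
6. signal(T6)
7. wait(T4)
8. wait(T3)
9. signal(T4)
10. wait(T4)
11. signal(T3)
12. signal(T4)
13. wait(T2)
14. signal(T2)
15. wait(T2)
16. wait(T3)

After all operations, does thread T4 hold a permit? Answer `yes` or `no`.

Step 1: wait(T5) -> count=0 queue=[] holders={T5}
Step 2: wait(T4) -> count=0 queue=[T4] holders={T5}
Step 3: wait(T6) -> count=0 queue=[T4,T6] holders={T5}
Step 4: signal(T5) -> count=0 queue=[T6] holders={T4}
Step 5: signal(T4) -> count=0 queue=[] holders={T6}
Step 6: signal(T6) -> count=1 queue=[] holders={none}
Step 7: wait(T4) -> count=0 queue=[] holders={T4}
Step 8: wait(T3) -> count=0 queue=[T3] holders={T4}
Step 9: signal(T4) -> count=0 queue=[] holders={T3}
Step 10: wait(T4) -> count=0 queue=[T4] holders={T3}
Step 11: signal(T3) -> count=0 queue=[] holders={T4}
Step 12: signal(T4) -> count=1 queue=[] holders={none}
Step 13: wait(T2) -> count=0 queue=[] holders={T2}
Step 14: signal(T2) -> count=1 queue=[] holders={none}
Step 15: wait(T2) -> count=0 queue=[] holders={T2}
Step 16: wait(T3) -> count=0 queue=[T3] holders={T2}
Final holders: {T2} -> T4 not in holders

Answer: no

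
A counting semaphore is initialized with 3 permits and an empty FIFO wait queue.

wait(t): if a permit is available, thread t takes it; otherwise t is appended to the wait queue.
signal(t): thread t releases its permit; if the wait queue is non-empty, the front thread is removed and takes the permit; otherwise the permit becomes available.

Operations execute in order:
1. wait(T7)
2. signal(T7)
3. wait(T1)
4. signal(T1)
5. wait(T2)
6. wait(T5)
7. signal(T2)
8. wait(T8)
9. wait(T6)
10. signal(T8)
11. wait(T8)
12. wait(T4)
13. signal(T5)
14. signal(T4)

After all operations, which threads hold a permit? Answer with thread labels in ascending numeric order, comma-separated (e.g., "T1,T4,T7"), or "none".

Answer: T6,T8

Derivation:
Step 1: wait(T7) -> count=2 queue=[] holders={T7}
Step 2: signal(T7) -> count=3 queue=[] holders={none}
Step 3: wait(T1) -> count=2 queue=[] holders={T1}
Step 4: signal(T1) -> count=3 queue=[] holders={none}
Step 5: wait(T2) -> count=2 queue=[] holders={T2}
Step 6: wait(T5) -> count=1 queue=[] holders={T2,T5}
Step 7: signal(T2) -> count=2 queue=[] holders={T5}
Step 8: wait(T8) -> count=1 queue=[] holders={T5,T8}
Step 9: wait(T6) -> count=0 queue=[] holders={T5,T6,T8}
Step 10: signal(T8) -> count=1 queue=[] holders={T5,T6}
Step 11: wait(T8) -> count=0 queue=[] holders={T5,T6,T8}
Step 12: wait(T4) -> count=0 queue=[T4] holders={T5,T6,T8}
Step 13: signal(T5) -> count=0 queue=[] holders={T4,T6,T8}
Step 14: signal(T4) -> count=1 queue=[] holders={T6,T8}
Final holders: T6,T8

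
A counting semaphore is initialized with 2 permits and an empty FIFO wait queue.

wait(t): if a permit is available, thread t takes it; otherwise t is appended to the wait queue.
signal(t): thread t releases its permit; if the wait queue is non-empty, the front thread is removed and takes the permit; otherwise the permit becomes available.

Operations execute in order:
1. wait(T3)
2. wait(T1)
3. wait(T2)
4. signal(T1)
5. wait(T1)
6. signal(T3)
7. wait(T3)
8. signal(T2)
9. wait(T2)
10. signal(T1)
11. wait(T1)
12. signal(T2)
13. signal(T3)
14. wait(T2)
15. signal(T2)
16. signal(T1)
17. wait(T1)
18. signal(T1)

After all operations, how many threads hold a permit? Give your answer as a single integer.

Answer: 0

Derivation:
Step 1: wait(T3) -> count=1 queue=[] holders={T3}
Step 2: wait(T1) -> count=0 queue=[] holders={T1,T3}
Step 3: wait(T2) -> count=0 queue=[T2] holders={T1,T3}
Step 4: signal(T1) -> count=0 queue=[] holders={T2,T3}
Step 5: wait(T1) -> count=0 queue=[T1] holders={T2,T3}
Step 6: signal(T3) -> count=0 queue=[] holders={T1,T2}
Step 7: wait(T3) -> count=0 queue=[T3] holders={T1,T2}
Step 8: signal(T2) -> count=0 queue=[] holders={T1,T3}
Step 9: wait(T2) -> count=0 queue=[T2] holders={T1,T3}
Step 10: signal(T1) -> count=0 queue=[] holders={T2,T3}
Step 11: wait(T1) -> count=0 queue=[T1] holders={T2,T3}
Step 12: signal(T2) -> count=0 queue=[] holders={T1,T3}
Step 13: signal(T3) -> count=1 queue=[] holders={T1}
Step 14: wait(T2) -> count=0 queue=[] holders={T1,T2}
Step 15: signal(T2) -> count=1 queue=[] holders={T1}
Step 16: signal(T1) -> count=2 queue=[] holders={none}
Step 17: wait(T1) -> count=1 queue=[] holders={T1}
Step 18: signal(T1) -> count=2 queue=[] holders={none}
Final holders: {none} -> 0 thread(s)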